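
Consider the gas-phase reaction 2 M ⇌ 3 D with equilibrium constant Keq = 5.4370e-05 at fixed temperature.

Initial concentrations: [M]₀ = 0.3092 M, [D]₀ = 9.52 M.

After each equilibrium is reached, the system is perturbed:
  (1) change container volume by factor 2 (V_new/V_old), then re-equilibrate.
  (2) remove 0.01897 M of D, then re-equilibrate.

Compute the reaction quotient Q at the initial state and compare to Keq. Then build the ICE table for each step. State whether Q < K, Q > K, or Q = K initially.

Q₀ = 9025; Q > K (proceeds reverse)

Q₀ = 9025 vs Keq = 5.4370e-05 ⇒ Q>K, reverse
Step 1:
                   M          D
  I           0.3092       9.52
  C            6.258     -9.387
  E            6.567     0.1329
  solve Keq expr → x = -3.129; check Q = 5.4370e-05
Then change container volume by factor 2 (V_new/V_old).
Step 2:
                   M          D
  I            3.284    0.06643
  C         -0.01138    0.01707
  E            3.272     0.0835
  solve Keq expr → x = 0.005691; check Q = 5.4370e-05
Then remove 0.01897 M of D.
Step 3:
                   M          D
  I            3.272    0.06453
  C          -0.0125    0.01876
  E             3.26    0.08329
  solve Keq expr → x = 0.006252; check Q = 5.4370e-05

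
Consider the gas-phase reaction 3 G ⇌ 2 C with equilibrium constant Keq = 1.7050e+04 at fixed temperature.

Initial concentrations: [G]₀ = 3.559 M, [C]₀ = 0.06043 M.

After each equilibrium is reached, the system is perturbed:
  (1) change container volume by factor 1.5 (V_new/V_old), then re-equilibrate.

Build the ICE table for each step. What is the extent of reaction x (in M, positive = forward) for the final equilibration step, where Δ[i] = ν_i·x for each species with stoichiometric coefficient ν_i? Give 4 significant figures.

x = -0.002199 M

Q₀ = 8.1007e-05 vs Keq = 1.7050e+04 ⇒ Q<K, forward
Step 1:
                   G          C
  Initial      3.559    0.06043
  Change       -3.49      2.326
  Equil      0.06939      2.387
  solve Keq expr → x = 1.163; check Q = 1.7050e+04
Then change container volume by factor 1.5 (V_new/V_old).
Step 2:
                   G          C
  Initial    0.04626      1.591
  Change    0.006597  -0.004398
  Equil      0.05286      1.587
  solve Keq expr → x = -0.002199; check Q = 1.7050e+04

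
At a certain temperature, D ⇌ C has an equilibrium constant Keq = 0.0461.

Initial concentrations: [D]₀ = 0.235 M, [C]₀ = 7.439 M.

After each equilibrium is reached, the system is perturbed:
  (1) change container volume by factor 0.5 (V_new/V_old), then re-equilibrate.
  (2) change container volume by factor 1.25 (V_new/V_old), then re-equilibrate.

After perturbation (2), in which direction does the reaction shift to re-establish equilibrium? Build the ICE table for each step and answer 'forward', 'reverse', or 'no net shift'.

Direction: no net shift

Q₀ = 31.66 vs Keq = 0.0461 ⇒ Q>K, reverse
Step 1:
                  D         C
  Initial     0.235     7.439
  Change      7.101    -7.101
  Equil       7.336    0.3382
  solve Keq expr → x = -7.101; check Q = 0.0461
Then change container volume by factor 0.5 (V_new/V_old).
Step 2:
                  D         C
  Initial     14.67    0.6764
  Change          0         0
  Equil       14.67    0.6764
  solve Keq expr → x = 0; check Q = 0.0461
Then change container volume by factor 1.25 (V_new/V_old).
Step 3:
                  D         C
  Initial     11.74    0.5411
  Change          0         0
  Equil       11.74    0.5411
  solve Keq expr → x = 0; check Q = 0.0461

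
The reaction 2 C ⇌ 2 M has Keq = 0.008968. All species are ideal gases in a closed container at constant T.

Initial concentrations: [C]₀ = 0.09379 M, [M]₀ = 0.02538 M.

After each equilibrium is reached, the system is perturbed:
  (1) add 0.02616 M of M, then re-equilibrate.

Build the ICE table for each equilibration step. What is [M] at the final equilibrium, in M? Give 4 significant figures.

Q₀ = 0.07323 vs Keq = 0.008968 ⇒ Q>K, reverse
Step 1:
                    C           M
  init        0.09379     0.02538
  Δ           0.01507    -0.01507
  eq           0.1089     0.01031
  solve Keq expr → x = -0.007535; check Q = 0.008968
Then add 0.02616 M of M.
Step 2:
                    C           M
  init         0.1089     0.03647
  Δ            0.0239     -0.0239
  eq           0.1328     0.01257
  solve Keq expr → x = -0.01195; check Q = 0.008968

[M]_eq = 0.01257 M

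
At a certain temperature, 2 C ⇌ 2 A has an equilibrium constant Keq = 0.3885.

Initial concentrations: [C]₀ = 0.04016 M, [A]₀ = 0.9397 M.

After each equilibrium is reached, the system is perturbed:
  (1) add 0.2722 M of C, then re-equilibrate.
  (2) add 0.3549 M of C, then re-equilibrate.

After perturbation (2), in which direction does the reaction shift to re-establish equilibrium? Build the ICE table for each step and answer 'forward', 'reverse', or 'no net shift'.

Direction: forward

Q₀ = 547.5 vs Keq = 0.3885 ⇒ Q>K, reverse
Step 1:
                    C           A
  init        0.04016      0.9397
  Δ            0.5635     -0.5635
  eq           0.6036      0.3762
  solve Keq expr → x = -0.2817; check Q = 0.3885
Then add 0.2722 M of C.
Step 2:
                    C           A
  init         0.8758      0.3762
  Δ           -0.1045      0.1045
  eq           0.7713      0.4808
  solve Keq expr → x = 0.05226; check Q = 0.3885
Then add 0.3549 M of C.
Step 3:
                    C           A
  init          1.126      0.4808
  Δ           -0.1363      0.1363
  eq           0.9899       0.617
  solve Keq expr → x = 0.06814; check Q = 0.3885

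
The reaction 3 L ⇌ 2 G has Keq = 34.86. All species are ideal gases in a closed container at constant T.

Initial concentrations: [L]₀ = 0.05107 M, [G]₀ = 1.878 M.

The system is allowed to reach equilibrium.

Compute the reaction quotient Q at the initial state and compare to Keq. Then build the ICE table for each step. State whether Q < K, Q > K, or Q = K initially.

Q₀ = 2.6479e+04 vs Keq = 34.86 ⇒ Q>K, reverse
Step 1:
                  L         G
  I         0.05107     1.878
  C          0.3728   -0.2485
  E          0.4239     1.629
  solve Keq expr → x = -0.1243; check Q = 34.86

Q₀ = 2.6479e+04; Q > K (proceeds reverse)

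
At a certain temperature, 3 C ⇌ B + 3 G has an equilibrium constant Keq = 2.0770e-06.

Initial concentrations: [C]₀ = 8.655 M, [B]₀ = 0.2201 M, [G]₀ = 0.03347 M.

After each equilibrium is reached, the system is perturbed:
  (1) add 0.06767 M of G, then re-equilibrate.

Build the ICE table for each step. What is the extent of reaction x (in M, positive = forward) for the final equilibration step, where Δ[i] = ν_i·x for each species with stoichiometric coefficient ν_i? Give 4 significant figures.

x = -0.0206 M

Q₀ = 1.2729e-08 vs Keq = 2.0770e-06 ⇒ Q<K, forward
Step 1:
                    C           B           G
  I             8.655      0.2201     0.03347
  C           -0.1357     0.04523      0.1357
  E             8.519      0.2653      0.1692
  solve Keq expr → x = 0.04523; check Q = 2.0770e-06
Then add 0.06767 M of G.
Step 2:
                    C           B           G
  I             8.519      0.2653      0.2368
  C           0.06179     -0.0206    -0.06179
  E             8.581      0.2447       0.175
  solve Keq expr → x = -0.0206; check Q = 2.0770e-06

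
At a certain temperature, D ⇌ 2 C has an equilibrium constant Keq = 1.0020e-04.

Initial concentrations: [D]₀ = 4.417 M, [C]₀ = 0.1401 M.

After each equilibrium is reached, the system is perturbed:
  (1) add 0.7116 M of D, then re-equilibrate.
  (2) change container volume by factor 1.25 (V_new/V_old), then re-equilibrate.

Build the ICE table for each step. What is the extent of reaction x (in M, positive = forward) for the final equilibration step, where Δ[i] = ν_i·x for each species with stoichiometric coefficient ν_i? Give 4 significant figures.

x = 0.001075 M

Q₀ = 0.004444 vs Keq = 1.0020e-04 ⇒ Q>K, reverse
Step 1:
                   D          C
  Initial      4.417     0.1401
  Change     0.05946    -0.1189
  Equil        4.476    0.02118
  solve Keq expr → x = -0.05946; check Q = 1.0020e-04
Then add 0.7116 M of D.
Step 2:
                   D          C
  Initial      5.188    0.02118
  Change  -8.0975e-04    0.00162
  Equil        5.187     0.0228
  solve Keq expr → x = 8.0975e-04; check Q = 1.0020e-04
Then change container volume by factor 1.25 (V_new/V_old).
Step 3:
                   D          C
  Initial       4.15    0.01824
  Change   -0.001075    0.00215
  Equil        4.149    0.02039
  solve Keq expr → x = 0.001075; check Q = 1.0020e-04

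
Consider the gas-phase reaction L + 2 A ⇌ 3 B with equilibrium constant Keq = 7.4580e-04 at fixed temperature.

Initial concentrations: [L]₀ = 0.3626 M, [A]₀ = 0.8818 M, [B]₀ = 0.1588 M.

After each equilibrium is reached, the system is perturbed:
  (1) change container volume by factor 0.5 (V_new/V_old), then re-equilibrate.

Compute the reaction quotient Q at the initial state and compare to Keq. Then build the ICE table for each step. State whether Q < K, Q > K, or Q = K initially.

Q₀ = 0.0142 vs Keq = 7.4580e-04 ⇒ Q>K, reverse
Step 1:
                  L         A         B
  init       0.3626    0.8818    0.1588
  Δ         0.03159   0.06318  -0.09477
  eq         0.3942     0.945   0.06403
  solve Keq expr → x = -0.03159; check Q = 7.4580e-04
Then change container volume by factor 0.5 (V_new/V_old).
Step 2:
                  L         A         B
  init       0.7884      1.89    0.1281
  Δ               0         0         0
  eq         0.7884      1.89    0.1281
  solve Keq expr → x = 0; check Q = 7.4580e-04

Q₀ = 0.0142; Q > K (proceeds reverse)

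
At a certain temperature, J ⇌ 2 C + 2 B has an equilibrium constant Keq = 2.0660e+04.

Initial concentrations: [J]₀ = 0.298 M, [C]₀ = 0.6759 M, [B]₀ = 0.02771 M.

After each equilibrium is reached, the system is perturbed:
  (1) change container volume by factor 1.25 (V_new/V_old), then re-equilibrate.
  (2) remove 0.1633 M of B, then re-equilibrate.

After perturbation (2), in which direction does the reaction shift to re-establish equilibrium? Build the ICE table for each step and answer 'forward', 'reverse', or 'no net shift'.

Q₀ = 0.001177 vs Keq = 2.0660e+04 ⇒ Q<K, forward
Step 1:
                    J           C           B
  I             0.298      0.6759     0.02771
  C            -0.298      0.5959      0.5959
  E        3.0452e-05       1.272      0.6236
  solve Keq expr → x = 0.298; check Q = 2.0660e+04
Then change container volume by factor 1.25 (V_new/V_old).
Step 2:
                    J           C           B
  I        2.4362e-05       1.017      0.4989
  C       -1.1887e-05  2.3773e-05  2.3773e-05
  E        1.2475e-05       1.017      0.4989
  solve Keq expr → x = 1.1887e-05; check Q = 2.0660e+04
Then remove 0.1633 M of B.
Step 3:
                    J           C           B
  I        1.2475e-05       1.017      0.3356
  C       -6.8289e-06  1.3658e-05  1.3658e-05
  E        5.6459e-06       1.018      0.3357
  solve Keq expr → x = 6.8289e-06; check Q = 2.0660e+04

Direction: forward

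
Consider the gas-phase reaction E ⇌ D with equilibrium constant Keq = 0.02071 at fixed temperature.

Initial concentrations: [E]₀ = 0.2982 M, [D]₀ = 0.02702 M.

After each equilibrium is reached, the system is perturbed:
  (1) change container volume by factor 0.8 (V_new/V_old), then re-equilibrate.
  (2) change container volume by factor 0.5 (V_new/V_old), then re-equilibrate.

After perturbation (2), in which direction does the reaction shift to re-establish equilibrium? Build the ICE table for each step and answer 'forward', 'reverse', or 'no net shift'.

Q₀ = 0.09061 vs Keq = 0.02071 ⇒ Q>K, reverse
Step 1:
                    E           D
  init         0.2982     0.02702
  Δ           0.02042    -0.02042
  eq           0.3186    0.006599
  solve Keq expr → x = -0.02042; check Q = 0.02071
Then change container volume by factor 0.8 (V_new/V_old).
Step 2:
                    E           D
  init         0.3983    0.008248
  Δ                 0           0
  eq           0.3983    0.008248
  solve Keq expr → x = 0; check Q = 0.02071
Then change container volume by factor 0.5 (V_new/V_old).
Step 3:
                    E           D
  init         0.7966      0.0165
  Δ                 0           0
  eq           0.7966      0.0165
  solve Keq expr → x = 0; check Q = 0.02071

Direction: no net shift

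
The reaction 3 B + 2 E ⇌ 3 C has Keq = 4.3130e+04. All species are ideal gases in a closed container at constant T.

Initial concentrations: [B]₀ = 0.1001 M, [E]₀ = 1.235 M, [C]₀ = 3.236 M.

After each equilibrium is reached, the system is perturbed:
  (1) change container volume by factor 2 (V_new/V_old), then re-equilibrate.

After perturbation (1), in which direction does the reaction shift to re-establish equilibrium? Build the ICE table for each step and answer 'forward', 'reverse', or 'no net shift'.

Q₀ = 2.2151e+04 vs Keq = 4.3130e+04 ⇒ Q<K, forward
Step 1:
                    B           E           C
  I            0.1001       1.235       3.236
  C          -0.01892    -0.01261     0.01892
  E           0.08118       1.222       3.255
  solve Keq expr → x = 0.006305; check Q = 4.3130e+04
Then change container volume by factor 2 (V_new/V_old).
Step 2:
                    B           E           C
  I           0.04059      0.6112       1.627
  C           0.02198     0.01465    -0.02198
  E           0.06257      0.6258       1.605
  solve Keq expr → x = -0.007326; check Q = 4.3130e+04

Direction: reverse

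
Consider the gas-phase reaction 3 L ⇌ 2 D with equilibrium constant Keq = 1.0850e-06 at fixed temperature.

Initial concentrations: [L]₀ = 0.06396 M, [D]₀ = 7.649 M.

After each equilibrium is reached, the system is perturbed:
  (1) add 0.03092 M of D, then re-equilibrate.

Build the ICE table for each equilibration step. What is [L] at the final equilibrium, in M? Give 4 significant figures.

[L]_eq = 11.52 M

Q₀ = 2.2361e+05 vs Keq = 1.0850e-06 ⇒ Q>K, reverse
Step 1:
                  L         D
  Initial   0.06396     7.649
  Change      11.41    -7.609
  Equil       11.48    0.0405
  solve Keq expr → x = -3.804; check Q = 1.0850e-06
Then add 0.03092 M of D.
Step 2:
                  L         D
  Initial     11.48   0.07142
  Change    0.04601  -0.03068
  Equil       11.52   0.04074
  solve Keq expr → x = -0.01534; check Q = 1.0850e-06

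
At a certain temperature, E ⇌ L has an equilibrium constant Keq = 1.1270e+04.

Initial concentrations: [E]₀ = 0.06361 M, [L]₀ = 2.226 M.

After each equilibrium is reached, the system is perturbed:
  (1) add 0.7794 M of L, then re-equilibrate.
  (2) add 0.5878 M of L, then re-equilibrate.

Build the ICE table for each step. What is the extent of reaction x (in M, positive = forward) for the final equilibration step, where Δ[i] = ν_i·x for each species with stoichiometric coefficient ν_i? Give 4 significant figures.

Q₀ = 34.99 vs Keq = 1.1270e+04 ⇒ Q<K, forward
Step 1:
                   E          L
  init       0.06361      2.226
  Δ         -0.06341    0.06341
  eq      2.0314e-04      2.289
  solve Keq expr → x = 0.06341; check Q = 1.1270e+04
Then add 0.7794 M of L.
Step 2:
                   E          L
  init    2.0314e-04      3.069
  Δ       6.9151e-05 -6.9151e-05
  eq      2.7229e-04      3.069
  solve Keq expr → x = -6.9151e-05; check Q = 1.1270e+04
Then add 0.5878 M of L.
Step 3:
                   E          L
  init    2.7229e-04      3.657
  Δ       5.2152e-05 -5.2152e-05
  eq      3.2444e-04      3.656
  solve Keq expr → x = -5.2152e-05; check Q = 1.1270e+04

x = -5.2152e-05 M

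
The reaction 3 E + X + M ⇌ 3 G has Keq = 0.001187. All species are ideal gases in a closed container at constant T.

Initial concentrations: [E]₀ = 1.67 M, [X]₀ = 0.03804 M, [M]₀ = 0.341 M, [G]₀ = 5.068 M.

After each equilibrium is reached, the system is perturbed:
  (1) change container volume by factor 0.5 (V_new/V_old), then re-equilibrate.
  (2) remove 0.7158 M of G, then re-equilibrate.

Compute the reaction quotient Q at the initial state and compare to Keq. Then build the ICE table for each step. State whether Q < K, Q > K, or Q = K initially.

Q₀ = 2155; Q > K (proceeds reverse)

Q₀ = 2155 vs Keq = 0.001187 ⇒ Q>K, reverse
Step 1:
                   E          X          M          G
  Initial       1.67    0.03804      0.341      5.068
  Change       4.219      1.406      1.406     -4.219
  Equil        5.889      1.444      1.747      0.849
  solve Keq expr → x = -1.406; check Q = 0.001187
Then change container volume by factor 0.5 (V_new/V_old).
Step 2:
                   E          X          M          G
  Initial      11.78      2.889      3.495      1.698
  Change     -0.7078    -0.2359    -0.2359     0.7078
  Equil        11.07      2.653      3.259      2.406
  solve Keq expr → x = 0.2359; check Q = 0.001187
Then remove 0.7158 M of G.
Step 3:
                   E          X          M          G
  Initial      11.07      2.653      3.259       1.69
  Change     -0.5137    -0.1712    -0.1712     0.5137
  Equil        10.56      2.482      3.088      2.204
  solve Keq expr → x = 0.1712; check Q = 0.001187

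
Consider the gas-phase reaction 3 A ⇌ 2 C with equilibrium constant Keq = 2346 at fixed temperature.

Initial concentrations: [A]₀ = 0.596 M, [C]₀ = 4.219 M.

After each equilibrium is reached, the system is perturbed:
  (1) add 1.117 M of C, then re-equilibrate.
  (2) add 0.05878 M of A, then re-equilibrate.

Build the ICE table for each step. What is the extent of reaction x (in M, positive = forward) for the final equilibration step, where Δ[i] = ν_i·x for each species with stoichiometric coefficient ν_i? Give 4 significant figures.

x = 0.01923 M

Q₀ = 84.08 vs Keq = 2346 ⇒ Q<K, forward
Step 1:
                   A          C
  I            0.596      4.219
  C          -0.3915      0.261
  E           0.2045       4.48
  solve Keq expr → x = 0.1305; check Q = 2346
Then add 1.117 M of C.
Step 2:
                   A          C
  I           0.2045      5.597
  C          0.03211   -0.02141
  E           0.2366      5.576
  solve Keq expr → x = -0.0107; check Q = 2346
Then add 0.05878 M of A.
Step 3:
                   A          C
  I           0.2954      5.576
  C         -0.05769    0.03846
  E           0.2377      5.614
  solve Keq expr → x = 0.01923; check Q = 2346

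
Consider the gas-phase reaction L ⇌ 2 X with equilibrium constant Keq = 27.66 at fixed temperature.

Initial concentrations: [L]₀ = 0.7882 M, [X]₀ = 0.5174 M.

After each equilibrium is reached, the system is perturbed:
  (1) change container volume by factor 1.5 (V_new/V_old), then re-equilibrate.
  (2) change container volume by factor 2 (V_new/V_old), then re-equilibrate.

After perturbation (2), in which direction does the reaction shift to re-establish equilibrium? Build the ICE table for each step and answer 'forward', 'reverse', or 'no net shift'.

Q₀ = 0.3396 vs Keq = 27.66 ⇒ Q<K, forward
Step 1:
                   L          X
  Initial     0.7882     0.5174
  Change     -0.6649       1.33
  Equil       0.1233      1.847
  solve Keq expr → x = 0.6649; check Q = 27.66
Then change container volume by factor 1.5 (V_new/V_old).
Step 2:
                   L          X
  Initial    0.08223      1.231
  Change     -0.0232     0.0464
  Equil      0.05903      1.278
  solve Keq expr → x = 0.0232; check Q = 27.66
Then change container volume by factor 2 (V_new/V_old).
Step 3:
                   L          X
  Initial    0.02952     0.6389
  Change    -0.01349    0.02697
  Equil      0.01603     0.6659
  solve Keq expr → x = 0.01349; check Q = 27.66

Direction: forward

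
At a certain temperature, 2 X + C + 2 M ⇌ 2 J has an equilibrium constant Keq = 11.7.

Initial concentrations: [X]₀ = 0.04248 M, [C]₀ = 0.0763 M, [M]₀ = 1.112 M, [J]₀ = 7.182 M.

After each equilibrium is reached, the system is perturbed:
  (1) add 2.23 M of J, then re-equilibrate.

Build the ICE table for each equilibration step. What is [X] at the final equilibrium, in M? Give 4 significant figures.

[X]_eq = 1.252 M

Q₀ = 3.0296e+05 vs Keq = 11.7 ⇒ Q>K, reverse
Step 1:
                  X         C         M         J
  I         0.04248    0.0763     1.112     7.182
  C           1.039    0.5195     1.039    -1.039
  E           1.082    0.5958     2.151     6.143
  solve Keq expr → x = -0.5195; check Q = 11.7
Then add 2.23 M of J.
Step 2:
                  X         C         M         J
  I           1.082    0.5958     2.151     8.373
  C          0.1703   0.08514    0.1703   -0.1703
  E           1.252     0.681     2.321     8.203
  solve Keq expr → x = -0.08514; check Q = 11.7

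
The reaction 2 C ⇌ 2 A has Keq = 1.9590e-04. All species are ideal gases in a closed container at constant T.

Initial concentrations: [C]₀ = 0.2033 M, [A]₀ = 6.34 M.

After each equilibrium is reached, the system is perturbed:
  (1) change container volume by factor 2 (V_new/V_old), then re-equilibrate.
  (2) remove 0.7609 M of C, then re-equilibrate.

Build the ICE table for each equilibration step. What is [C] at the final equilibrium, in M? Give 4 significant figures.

Q₀ = 972.5 vs Keq = 1.9590e-04 ⇒ Q>K, reverse
Step 1:
                  C         A
  I          0.2033      6.34
  C            6.25     -6.25
  E           6.453   0.09032
  solve Keq expr → x = -3.125; check Q = 1.9590e-04
Then change container volume by factor 2 (V_new/V_old).
Step 2:
                  C         A
  I           3.226   0.04516
  C               0         0
  E           3.226   0.04516
  solve Keq expr → x = 0; check Q = 1.9590e-04
Then remove 0.7609 M of C.
Step 3:
                  C         A
  I           2.466   0.04516
  C          0.0105   -0.0105
  E           2.476   0.03466
  solve Keq expr → x = -0.005251; check Q = 1.9590e-04

[C]_eq = 2.476 M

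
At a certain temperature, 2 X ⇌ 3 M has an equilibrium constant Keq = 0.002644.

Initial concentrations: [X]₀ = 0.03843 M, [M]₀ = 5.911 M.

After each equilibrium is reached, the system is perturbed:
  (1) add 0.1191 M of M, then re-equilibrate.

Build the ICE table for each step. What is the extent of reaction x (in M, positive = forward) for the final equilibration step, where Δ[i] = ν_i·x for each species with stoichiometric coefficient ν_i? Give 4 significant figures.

x = -0.0382 M

Q₀ = 1.3984e+05 vs Keq = 0.002644 ⇒ Q>K, reverse
Step 1:
                  X         M
  I         0.03843     5.911
  C           3.718    -5.577
  E           3.756    0.3341
  solve Keq expr → x = -1.859; check Q = 0.002644
Then add 0.1191 M of M.
Step 2:
                  X         M
  I           3.756    0.4532
  C         0.07639   -0.1146
  E           3.833    0.3387
  solve Keq expr → x = -0.0382; check Q = 0.002644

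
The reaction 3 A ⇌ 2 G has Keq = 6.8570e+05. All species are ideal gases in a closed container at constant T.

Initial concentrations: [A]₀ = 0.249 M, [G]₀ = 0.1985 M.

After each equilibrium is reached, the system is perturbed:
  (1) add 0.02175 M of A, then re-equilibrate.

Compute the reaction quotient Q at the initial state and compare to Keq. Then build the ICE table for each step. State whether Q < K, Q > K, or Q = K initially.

Q₀ = 2.552 vs Keq = 6.8570e+05 ⇒ Q<K, forward
Step 1:
                   A          G
  init         0.249     0.1985
  Δ          -0.2433     0.1622
  eq        0.005746     0.3607
  solve Keq expr → x = 0.08108; check Q = 6.8570e+05
Then add 0.02175 M of A.
Step 2:
                   A          G
  init        0.0275     0.3607
  Δ          -0.0216     0.0144
  eq        0.005898     0.3751
  solve Keq expr → x = 0.007199; check Q = 6.8570e+05

Q₀ = 2.552; Q < K (proceeds forward)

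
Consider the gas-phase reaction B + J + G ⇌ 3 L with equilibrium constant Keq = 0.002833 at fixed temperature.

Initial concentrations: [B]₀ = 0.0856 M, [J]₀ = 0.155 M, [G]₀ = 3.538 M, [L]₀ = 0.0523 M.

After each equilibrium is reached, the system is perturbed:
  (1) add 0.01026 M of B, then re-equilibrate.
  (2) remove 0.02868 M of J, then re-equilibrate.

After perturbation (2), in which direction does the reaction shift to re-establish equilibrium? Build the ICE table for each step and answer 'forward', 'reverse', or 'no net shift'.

Q₀ = 0.003047 vs Keq = 0.002833 ⇒ Q>K, reverse
Step 1:
                  B         J         G         L
  Initial    0.0856     0.155     3.538    0.0523
  Change  3.7938e-04 3.7938e-04 3.7938e-04 -0.001138
  Equil     0.08598    0.1554     3.538   0.05116
  solve Keq expr → x = -3.7938e-04; check Q = 0.002833
Then add 0.01026 M of B.
Step 2:
                  B         J         G         L
  Initial   0.09624    0.1554     3.538   0.05116
  Change  -5.9308e-04 -5.9308e-04 -5.9308e-04  0.001779
  Equil     0.09565    0.1548     3.538   0.05294
  solve Keq expr → x = 5.9308e-04; check Q = 0.002833
Then remove 0.02868 M of J.
Step 3:
                  B         J         G         L
  Initial   0.09565    0.1261     3.538   0.05294
  Change   0.001057  0.001057  0.001057 -0.003171
  Equil      0.0967    0.1272     3.539   0.04977
  solve Keq expr → x = -0.001057; check Q = 0.002833

Direction: reverse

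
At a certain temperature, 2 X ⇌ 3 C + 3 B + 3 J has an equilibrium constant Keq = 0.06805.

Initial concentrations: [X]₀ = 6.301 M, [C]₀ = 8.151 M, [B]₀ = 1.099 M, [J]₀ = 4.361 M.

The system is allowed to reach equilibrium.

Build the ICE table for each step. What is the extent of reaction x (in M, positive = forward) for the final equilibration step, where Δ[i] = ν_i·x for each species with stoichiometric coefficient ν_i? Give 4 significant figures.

Q₀ = 1502 vs Keq = 0.06805 ⇒ Q>K, reverse
Step 1:
                    X           C           B           J
  I             6.301       8.151       1.099       4.361
  C            0.6906      -1.036      -1.036      -1.036
  E             6.992       7.115      0.0631       3.325
  solve Keq expr → x = -0.3453; check Q = 0.06805

x = -0.3453 M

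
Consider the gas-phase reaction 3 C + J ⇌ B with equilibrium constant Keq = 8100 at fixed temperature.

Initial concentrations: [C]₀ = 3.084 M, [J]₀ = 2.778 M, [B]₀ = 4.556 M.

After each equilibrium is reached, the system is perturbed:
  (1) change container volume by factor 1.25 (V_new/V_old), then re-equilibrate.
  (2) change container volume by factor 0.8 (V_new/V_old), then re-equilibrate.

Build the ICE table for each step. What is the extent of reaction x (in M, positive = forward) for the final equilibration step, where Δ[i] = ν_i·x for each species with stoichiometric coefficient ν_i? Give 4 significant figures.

Q₀ = 0.05591 vs Keq = 8100 ⇒ Q<K, forward
Step 1:
                    C           J           B
  Initial       3.084       2.778       4.556
  Change       -3.011      -1.004       1.004
  Equil       0.07286       1.774        5.56
  solve Keq expr → x = 1.004; check Q = 8100
Then change container volume by factor 1.25 (V_new/V_old).
Step 2:
                    C           J           B
  Initial     0.05829       1.419       4.448
  Change      0.01446    0.004821   -0.004821
  Equil       0.07276       1.424       4.443
  solve Keq expr → x = -0.004821; check Q = 8100
Then change container volume by factor 0.8 (V_new/V_old).
Step 3:
                    C           J           B
  Initial     0.09094        1.78       5.554
  Change     -0.01808   -0.006027    0.006027
  Equil       0.07286       1.774        5.56
  solve Keq expr → x = 0.006027; check Q = 8100

x = 0.006027 M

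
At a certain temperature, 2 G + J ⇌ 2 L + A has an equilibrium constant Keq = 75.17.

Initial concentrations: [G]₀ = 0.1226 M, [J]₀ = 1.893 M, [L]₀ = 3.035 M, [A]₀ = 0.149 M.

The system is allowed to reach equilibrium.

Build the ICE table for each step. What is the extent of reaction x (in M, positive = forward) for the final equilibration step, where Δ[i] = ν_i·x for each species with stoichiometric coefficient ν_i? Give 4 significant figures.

x = 0.01009 M

Q₀ = 48.24 vs Keq = 75.17 ⇒ Q<K, forward
Step 1:
                  G         J         L         A
  init       0.1226     1.893     3.035     0.149
  Δ        -0.02017  -0.01009   0.02017   0.01009
  eq         0.1024     1.883     3.055    0.1591
  solve Keq expr → x = 0.01009; check Q = 75.17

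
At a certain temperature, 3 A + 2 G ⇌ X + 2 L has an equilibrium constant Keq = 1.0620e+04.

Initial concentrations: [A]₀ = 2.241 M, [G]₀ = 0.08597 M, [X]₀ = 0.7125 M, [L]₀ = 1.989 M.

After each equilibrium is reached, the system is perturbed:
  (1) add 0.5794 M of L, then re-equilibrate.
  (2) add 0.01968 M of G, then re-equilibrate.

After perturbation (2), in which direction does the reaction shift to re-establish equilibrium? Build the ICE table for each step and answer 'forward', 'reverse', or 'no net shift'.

Q₀ = 33.89 vs Keq = 1.0620e+04 ⇒ Q<K, forward
Step 1:
                    A           G           X           L
  I             2.241     0.08597      0.7125       1.989
  C           -0.1205    -0.08033     0.04016     0.08033
  E             2.121    0.005642      0.7527       2.069
  solve Keq expr → x = 0.04016; check Q = 1.0620e+04
Then add 0.5794 M of L.
Step 2:
                    A           G           X           L
  I             2.121    0.005642      0.7527       2.649
  C           0.00234     0.00156 -7.7986e-04    -0.00156
  E             2.123    0.007201      0.7519       2.647
  solve Keq expr → x = -7.7986e-04; check Q = 1.0620e+04
Then add 0.01968 M of G.
Step 3:
                    A           G           X           L
  I             2.123     0.02688      0.7519       2.647
  C          -0.02914    -0.01943    0.009714     0.01943
  E             2.094    0.007454      0.7616       2.667
  solve Keq expr → x = 0.009714; check Q = 1.0620e+04

Direction: forward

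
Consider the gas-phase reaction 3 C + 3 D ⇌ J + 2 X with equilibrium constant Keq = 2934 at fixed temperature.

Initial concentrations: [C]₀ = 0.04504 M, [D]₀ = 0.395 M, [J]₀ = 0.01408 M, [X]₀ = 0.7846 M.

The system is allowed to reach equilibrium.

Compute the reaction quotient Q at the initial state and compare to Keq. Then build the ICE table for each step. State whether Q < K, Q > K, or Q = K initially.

Q₀ = 1539 vs Keq = 2934 ⇒ Q<K, forward
Step 1:
                   C          D          J          X
  I          0.04504      0.395    0.01408     0.7846
  C        -0.006254  -0.006254   0.002085    0.00417
  E          0.03879     0.3887    0.01616     0.7888
  solve Keq expr → x = 0.002085; check Q = 2934

Q₀ = 1539; Q < K (proceeds forward)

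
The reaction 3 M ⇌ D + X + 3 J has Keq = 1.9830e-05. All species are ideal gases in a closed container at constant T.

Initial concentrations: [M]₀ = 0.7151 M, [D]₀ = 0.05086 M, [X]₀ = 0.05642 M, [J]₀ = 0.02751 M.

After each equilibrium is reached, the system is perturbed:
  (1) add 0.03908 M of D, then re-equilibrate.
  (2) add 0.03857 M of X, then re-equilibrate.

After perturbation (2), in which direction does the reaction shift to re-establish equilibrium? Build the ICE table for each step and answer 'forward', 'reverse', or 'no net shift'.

Direction: reverse

Q₀ = 1.6337e-07 vs Keq = 1.9830e-05 ⇒ Q<K, forward
Step 1:
                   M          D          X          J
  I           0.7151    0.05086    0.05642    0.02751
  C         -0.06932    0.02311    0.02311    0.06932
  E           0.6458    0.07397    0.07953    0.09683
  solve Keq expr → x = 0.02311; check Q = 1.9830e-05
Then add 0.03908 M of D.
Step 2:
                   M          D          X          J
  I           0.6458      0.113    0.07953    0.09683
  C         0.009533  -0.003178  -0.003178  -0.009533
  E           0.6553     0.1099    0.07635     0.0873
  solve Keq expr → x = -0.003178; check Q = 1.9830e-05
Then add 0.03857 M of X.
Step 3:
                   M          D          X          J
  I           0.6553     0.1099     0.1149     0.0873
  C         0.008743  -0.002914  -0.002914  -0.008743
  E           0.6641      0.107      0.112    0.07855
  solve Keq expr → x = -0.002914; check Q = 1.9830e-05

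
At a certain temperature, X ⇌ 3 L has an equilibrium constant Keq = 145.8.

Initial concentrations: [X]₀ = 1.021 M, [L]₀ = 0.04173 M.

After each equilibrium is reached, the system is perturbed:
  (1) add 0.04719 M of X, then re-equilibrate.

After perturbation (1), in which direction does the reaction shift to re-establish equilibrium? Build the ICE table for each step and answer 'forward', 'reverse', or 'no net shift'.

Direction: forward

Q₀ = 7.1174e-05 vs Keq = 145.8 ⇒ Q<K, forward
Step 1:
                   X          L
  I            1.021    0.04173
  C           -0.886      2.658
  E            0.135        2.7
  solve Keq expr → x = 0.886; check Q = 145.8
Then add 0.04719 M of X.
Step 2:
                   X          L
  I           0.1822        2.7
  C         -0.03218    0.09655
  E             0.15      2.796
  solve Keq expr → x = 0.03218; check Q = 145.8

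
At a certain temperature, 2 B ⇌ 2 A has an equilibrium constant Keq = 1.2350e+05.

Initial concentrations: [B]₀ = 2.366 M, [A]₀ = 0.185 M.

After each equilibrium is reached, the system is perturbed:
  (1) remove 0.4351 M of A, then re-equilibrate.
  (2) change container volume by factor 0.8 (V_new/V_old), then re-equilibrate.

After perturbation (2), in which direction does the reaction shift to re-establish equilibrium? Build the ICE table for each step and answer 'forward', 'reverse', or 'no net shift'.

Q₀ = 0.006114 vs Keq = 1.2350e+05 ⇒ Q<K, forward
Step 1:
                   B          A
  Initial      2.366      0.185
  Change      -2.359      2.359
  Equil     0.007238      2.544
  solve Keq expr → x = 1.179; check Q = 1.2350e+05
Then remove 0.4351 M of A.
Step 2:
                   B          A
  Initial   0.007238      2.109
  Change   -0.001235   0.001235
  Equil     0.006004       2.11
  solve Keq expr → x = 6.1729e-04; check Q = 1.2350e+05
Then change container volume by factor 0.8 (V_new/V_old).
Step 3:
                   B          A
  Initial   0.007505      2.637
  Change           0          0
  Equil     0.007505      2.637
  solve Keq expr → x = 0; check Q = 1.2350e+05

Direction: no net shift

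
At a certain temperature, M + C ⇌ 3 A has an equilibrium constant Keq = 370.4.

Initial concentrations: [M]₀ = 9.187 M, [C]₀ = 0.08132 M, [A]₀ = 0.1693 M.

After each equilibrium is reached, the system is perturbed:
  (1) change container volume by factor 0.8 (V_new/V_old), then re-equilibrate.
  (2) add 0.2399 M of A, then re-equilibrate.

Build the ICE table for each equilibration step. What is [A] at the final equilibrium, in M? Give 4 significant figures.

[A]_eq = 0.7562 M

Q₀ = 0.006495 vs Keq = 370.4 ⇒ Q<K, forward
Step 1:
                    M           C           A
  I             9.187     0.08132      0.1693
  C           -0.0813     -0.0813      0.2439
  E             9.106  2.0916e-05      0.4132
  solve Keq expr → x = 0.0813; check Q = 370.4
Then change container volume by factor 0.8 (V_new/V_old).
Step 2:
                    M           C           A
  I             11.38  2.6146e-05      0.5165
  C        6.5327e-06  6.5327e-06 -1.9598e-05
  E             11.38  3.2678e-05      0.5165
  solve Keq expr → x = -6.5327e-06; check Q = 370.4
Then add 0.2399 M of A.
Step 3:
                    M           C           A
  I             11.38  3.2678e-05      0.7564
  C        6.9877e-05  6.9877e-05 -2.0963e-04
  E             11.38  1.0255e-04      0.7562
  solve Keq expr → x = -6.9877e-05; check Q = 370.4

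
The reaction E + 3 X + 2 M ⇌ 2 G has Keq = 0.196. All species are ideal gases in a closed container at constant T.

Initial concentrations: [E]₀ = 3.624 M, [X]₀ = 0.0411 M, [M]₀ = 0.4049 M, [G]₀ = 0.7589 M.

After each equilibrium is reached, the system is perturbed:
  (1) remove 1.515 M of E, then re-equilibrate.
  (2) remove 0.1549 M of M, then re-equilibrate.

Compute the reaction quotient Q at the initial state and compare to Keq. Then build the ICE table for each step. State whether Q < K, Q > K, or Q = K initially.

Q₀ = 1.3962e+04 vs Keq = 0.196 ⇒ Q>K, reverse
Step 1:
                  E         X         M         G
  I           3.624    0.0411    0.4049    0.7589
  C          0.2002    0.6007    0.4004   -0.4004
  E           3.824    0.6418    0.8053    0.3585
  solve Keq expr → x = -0.2002; check Q = 0.196
Then remove 1.515 M of E.
Step 2:
                  E         X         M         G
  I           2.309    0.6418    0.8053    0.3585
  C         0.01653   0.04959   0.03306  -0.03306
  E           2.326    0.6914    0.8384    0.3254
  solve Keq expr → x = -0.01653; check Q = 0.196
Then remove 0.1549 M of M.
Step 3:
                  E         X         M         G
  I           2.326    0.6914    0.6835    0.3254
  C         0.01291   0.03873   0.02582  -0.02582
  E           2.339    0.7301    0.7093    0.2996
  solve Keq expr → x = -0.01291; check Q = 0.196

Q₀ = 1.3962e+04; Q > K (proceeds reverse)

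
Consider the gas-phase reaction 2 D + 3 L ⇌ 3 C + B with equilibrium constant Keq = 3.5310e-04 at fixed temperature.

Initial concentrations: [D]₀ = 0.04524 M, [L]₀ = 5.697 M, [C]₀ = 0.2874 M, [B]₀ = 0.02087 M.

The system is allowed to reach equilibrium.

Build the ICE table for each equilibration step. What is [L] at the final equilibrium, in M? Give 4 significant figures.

Q₀ = 0.001309 vs Keq = 3.5310e-04 ⇒ Q>K, reverse
Step 1:
                  D         L         C         B
  init      0.04524     5.697    0.2874   0.02087
  Δ         0.01541   0.02311  -0.02311 -0.007703
  eq        0.06065      5.72    0.2643   0.01317
  solve Keq expr → x = -0.007703; check Q = 3.5310e-04

[L]_eq = 5.72 M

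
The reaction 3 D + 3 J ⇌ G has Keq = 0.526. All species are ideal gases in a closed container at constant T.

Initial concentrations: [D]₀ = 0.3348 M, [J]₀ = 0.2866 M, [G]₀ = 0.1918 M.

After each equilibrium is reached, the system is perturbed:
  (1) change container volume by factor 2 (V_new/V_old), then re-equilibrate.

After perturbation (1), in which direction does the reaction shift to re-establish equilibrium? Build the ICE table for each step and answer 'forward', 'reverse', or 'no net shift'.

Direction: reverse

Q₀ = 217.1 vs Keq = 0.526 ⇒ Q>K, reverse
Step 1:
                  D         J         G
  I          0.3348    0.2866    0.1918
  C          0.3897    0.3897   -0.1299
  E          0.7245    0.6763   0.06189
  solve Keq expr → x = -0.1299; check Q = 0.526
Then change container volume by factor 2 (V_new/V_old).
Step 2:
                  D         J         G
  I          0.3623    0.3382   0.03095
  C          0.0825    0.0825   -0.0275
  E          0.4448    0.4207  0.003445
  solve Keq expr → x = -0.0275; check Q = 0.526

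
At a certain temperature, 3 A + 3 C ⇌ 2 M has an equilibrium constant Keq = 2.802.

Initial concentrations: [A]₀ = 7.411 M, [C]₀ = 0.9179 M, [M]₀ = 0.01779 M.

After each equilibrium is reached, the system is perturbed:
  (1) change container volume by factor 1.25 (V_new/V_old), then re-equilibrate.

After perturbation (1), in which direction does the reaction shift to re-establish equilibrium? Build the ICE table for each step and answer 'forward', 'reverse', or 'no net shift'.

Direction: reverse

Q₀ = 1.0054e-06 vs Keq = 2.802 ⇒ Q<K, forward
Step 1:
                  A         C         M
  init        7.411    0.9179   0.01779
  Δ         -0.8428   -0.8428    0.5619
  eq          6.568   0.07508    0.5797
  solve Keq expr → x = 0.2809; check Q = 2.802
Then change container volume by factor 1.25 (V_new/V_old).
Step 2:
                  A         C         M
  init        5.255   0.06006    0.4637
  Δ         0.01904   0.01904   -0.0127
  eq          5.274   0.07911     0.451
  solve Keq expr → x = -0.006348; check Q = 2.802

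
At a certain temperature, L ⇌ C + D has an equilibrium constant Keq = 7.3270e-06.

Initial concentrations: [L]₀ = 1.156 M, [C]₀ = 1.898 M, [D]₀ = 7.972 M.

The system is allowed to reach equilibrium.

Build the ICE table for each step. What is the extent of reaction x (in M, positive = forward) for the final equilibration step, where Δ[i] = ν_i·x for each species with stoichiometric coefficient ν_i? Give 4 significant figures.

x = -1.898 M

Q₀ = 13.09 vs Keq = 7.3270e-06 ⇒ Q>K, reverse
Step 1:
                    L           C           D
  I             1.156       1.898       7.972
  C             1.898      -1.898      -1.898
  E             3.054  3.6840e-06       6.074
  solve Keq expr → x = -1.898; check Q = 7.3270e-06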